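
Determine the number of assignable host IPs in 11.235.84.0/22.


Host bits = 32 - 22 = 10
Total addresses = 2^10 = 1024
Usable = total - 2 (network and broadcast)
Usable hosts: 1022


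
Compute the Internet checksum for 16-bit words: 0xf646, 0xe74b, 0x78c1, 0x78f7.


Sum all words (with carry folding):
+ 0xf646 = 0xf646
+ 0xe74b = 0xdd92
+ 0x78c1 = 0x5654
+ 0x78f7 = 0xcf4b
One's complement: ~0xcf4b
Checksum = 0x30b4


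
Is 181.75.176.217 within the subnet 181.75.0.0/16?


Subnet network: 181.75.0.0
Test IP AND mask: 181.75.0.0
Yes, 181.75.176.217 is in 181.75.0.0/16


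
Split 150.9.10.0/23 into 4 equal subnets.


New prefix = 23 + 2 = 25
Each subnet has 128 addresses
  150.9.10.0/25
  150.9.10.128/25
  150.9.11.0/25
  150.9.11.128/25
Subnets: 150.9.10.0/25, 150.9.10.128/25, 150.9.11.0/25, 150.9.11.128/25


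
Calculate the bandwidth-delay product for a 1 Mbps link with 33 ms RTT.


BDP = bandwidth * RTT
= 1 Mbps * 33 ms
= 1 * 1e6 * 33 / 1000 bits
= 33000 bits
= 4125 bytes
= 4.0283 KB
BDP = 33000 bits (4125 bytes)


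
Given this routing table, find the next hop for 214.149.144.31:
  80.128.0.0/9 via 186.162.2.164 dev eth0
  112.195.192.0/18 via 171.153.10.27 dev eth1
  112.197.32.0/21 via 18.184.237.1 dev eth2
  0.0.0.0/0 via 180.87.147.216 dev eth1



Longest prefix match for 214.149.144.31:
  /9 80.128.0.0: no
  /18 112.195.192.0: no
  /21 112.197.32.0: no
  /0 0.0.0.0: MATCH
Selected: next-hop 180.87.147.216 via eth1 (matched /0)


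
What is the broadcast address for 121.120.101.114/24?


Network: 121.120.101.0/24
Host bits = 8
Set all host bits to 1:
Broadcast: 121.120.101.255


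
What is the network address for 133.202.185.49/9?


IP:   10000101.11001010.10111001.00110001
Mask: 11111111.10000000.00000000.00000000
AND operation:
Net:  10000101.10000000.00000000.00000000
Network: 133.128.0.0/9


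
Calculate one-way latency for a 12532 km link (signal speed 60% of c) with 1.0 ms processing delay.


Speed = 0.6 * 3e5 km/s = 180000 km/s
Propagation delay = 12532 / 180000 = 0.0696 s = 69.6222 ms
Processing delay = 1.0 ms
Total one-way latency = 70.6222 ms


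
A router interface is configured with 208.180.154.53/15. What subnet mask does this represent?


/15 means 15 network bits, 17 host bits
Binary: 11111111111111100000000000000000
Mask: 255.254.0.0


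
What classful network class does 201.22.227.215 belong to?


First octet: 201
Binary: 11001001
110xxxxx -> Class C (192-223)
Class C, default mask 255.255.255.0 (/24)


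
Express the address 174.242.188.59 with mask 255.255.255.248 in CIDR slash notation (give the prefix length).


Binary: 11111111.11111111.11111111.11111000
Count leading 1s
Prefix: /29


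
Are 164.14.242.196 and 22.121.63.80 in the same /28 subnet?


Mask: 255.255.255.240
164.14.242.196 AND mask = 164.14.242.192
22.121.63.80 AND mask = 22.121.63.80
No, different subnets (164.14.242.192 vs 22.121.63.80)


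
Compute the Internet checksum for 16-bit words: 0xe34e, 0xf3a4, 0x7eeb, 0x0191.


Sum all words (with carry folding):
+ 0xe34e = 0xe34e
+ 0xf3a4 = 0xd6f3
+ 0x7eeb = 0x55df
+ 0x0191 = 0x5770
One's complement: ~0x5770
Checksum = 0xa88f


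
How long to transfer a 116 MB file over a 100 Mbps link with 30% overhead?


Effective throughput = 100 * (1 - 30/100) = 70 Mbps
File size in Mb = 116 * 8 = 928 Mb
Time = 928 / 70
Time = 13.2571 seconds


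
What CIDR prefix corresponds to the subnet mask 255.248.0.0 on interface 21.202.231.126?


Binary: 11111111.11111000.00000000.00000000
Count leading 1s
Prefix: /13


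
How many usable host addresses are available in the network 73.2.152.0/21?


Host bits = 32 - 21 = 11
Total addresses = 2^11 = 2048
Usable = total - 2 (network and broadcast)
Usable hosts: 2046


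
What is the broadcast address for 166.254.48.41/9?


Network: 166.128.0.0/9
Host bits = 23
Set all host bits to 1:
Broadcast: 166.255.255.255


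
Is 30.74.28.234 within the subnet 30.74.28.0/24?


Subnet network: 30.74.28.0
Test IP AND mask: 30.74.28.0
Yes, 30.74.28.234 is in 30.74.28.0/24


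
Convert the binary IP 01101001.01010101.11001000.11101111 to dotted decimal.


01101001 = 105
01010101 = 85
11001000 = 200
11101111 = 239
IP: 105.85.200.239


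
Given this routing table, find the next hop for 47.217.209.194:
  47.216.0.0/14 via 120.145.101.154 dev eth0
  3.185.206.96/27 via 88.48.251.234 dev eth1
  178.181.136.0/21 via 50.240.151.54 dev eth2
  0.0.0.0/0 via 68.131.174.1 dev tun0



Longest prefix match for 47.217.209.194:
  /14 47.216.0.0: MATCH
  /27 3.185.206.96: no
  /21 178.181.136.0: no
  /0 0.0.0.0: MATCH
Selected: next-hop 120.145.101.154 via eth0 (matched /14)


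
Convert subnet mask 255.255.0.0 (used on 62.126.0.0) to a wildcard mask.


Subnet mask: 255.255.0.0
Wildcard = 255.255.255.255 - subnet mask
255 - 255 = 0
255 - 255 = 0
255 - 0 = 255
255 - 0 = 255
Wildcard: 0.0.255.255


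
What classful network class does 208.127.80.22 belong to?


First octet: 208
Binary: 11010000
110xxxxx -> Class C (192-223)
Class C, default mask 255.255.255.0 (/24)


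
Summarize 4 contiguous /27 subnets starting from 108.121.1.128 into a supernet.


Original prefix: /27
Number of subnets: 4 = 2^2
New prefix = 27 - 2 = 25
Supernet: 108.121.1.128/25


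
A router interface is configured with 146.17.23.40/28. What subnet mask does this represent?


/28 means 28 network bits, 4 host bits
Binary: 11111111111111111111111111110000
Mask: 255.255.255.240


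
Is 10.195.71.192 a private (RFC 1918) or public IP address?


RFC 1918 private ranges:
  10.0.0.0/8 (10.0.0.0 - 10.255.255.255)
  172.16.0.0/12 (172.16.0.0 - 172.31.255.255)
  192.168.0.0/16 (192.168.0.0 - 192.168.255.255)
Private (in 10.0.0.0/8)


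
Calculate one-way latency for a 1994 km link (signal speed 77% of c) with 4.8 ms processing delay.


Speed = 0.77 * 3e5 km/s = 231000 km/s
Propagation delay = 1994 / 231000 = 0.0086 s = 8.632 ms
Processing delay = 4.8 ms
Total one-way latency = 13.432 ms


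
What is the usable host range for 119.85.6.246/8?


Network: 119.0.0.0
Broadcast: 119.255.255.255
First usable = network + 1
Last usable = broadcast - 1
Range: 119.0.0.1 to 119.255.255.254


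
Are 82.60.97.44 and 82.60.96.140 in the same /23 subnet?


Mask: 255.255.254.0
82.60.97.44 AND mask = 82.60.96.0
82.60.96.140 AND mask = 82.60.96.0
Yes, same subnet (82.60.96.0)


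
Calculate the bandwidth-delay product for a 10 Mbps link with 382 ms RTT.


BDP = bandwidth * RTT
= 10 Mbps * 382 ms
= 10 * 1e6 * 382 / 1000 bits
= 3820000 bits
= 477500 bytes
= 466.3086 KB
BDP = 3820000 bits (477500 bytes)


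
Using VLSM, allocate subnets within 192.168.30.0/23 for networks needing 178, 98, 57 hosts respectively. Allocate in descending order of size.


178 hosts -> /24 (254 usable): 192.168.30.0/24
98 hosts -> /25 (126 usable): 192.168.31.0/25
57 hosts -> /26 (62 usable): 192.168.31.128/26
Allocation: 192.168.30.0/24 (178 hosts, 254 usable); 192.168.31.0/25 (98 hosts, 126 usable); 192.168.31.128/26 (57 hosts, 62 usable)


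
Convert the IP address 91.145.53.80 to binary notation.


91 = 01011011
145 = 10010001
53 = 00110101
80 = 01010000
Binary: 01011011.10010001.00110101.01010000


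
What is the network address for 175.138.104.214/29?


IP:   10101111.10001010.01101000.11010110
Mask: 11111111.11111111.11111111.11111000
AND operation:
Net:  10101111.10001010.01101000.11010000
Network: 175.138.104.208/29


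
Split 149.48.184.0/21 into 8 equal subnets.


New prefix = 21 + 3 = 24
Each subnet has 256 addresses
  149.48.184.0/24
  149.48.185.0/24
  149.48.186.0/24
  149.48.187.0/24
  149.48.188.0/24
  149.48.189.0/24
  149.48.190.0/24
  149.48.191.0/24
Subnets: 149.48.184.0/24, 149.48.185.0/24, 149.48.186.0/24, 149.48.187.0/24, 149.48.188.0/24, 149.48.189.0/24, 149.48.190.0/24, 149.48.191.0/24


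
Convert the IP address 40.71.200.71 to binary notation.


40 = 00101000
71 = 01000111
200 = 11001000
71 = 01000111
Binary: 00101000.01000111.11001000.01000111


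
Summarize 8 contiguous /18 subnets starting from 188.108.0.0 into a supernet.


Original prefix: /18
Number of subnets: 8 = 2^3
New prefix = 18 - 3 = 15
Supernet: 188.108.0.0/15


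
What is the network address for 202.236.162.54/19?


IP:   11001010.11101100.10100010.00110110
Mask: 11111111.11111111.11100000.00000000
AND operation:
Net:  11001010.11101100.10100000.00000000
Network: 202.236.160.0/19


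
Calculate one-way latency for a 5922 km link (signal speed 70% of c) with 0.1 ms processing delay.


Speed = 0.7 * 3e5 km/s = 210000 km/s
Propagation delay = 5922 / 210000 = 0.0282 s = 28.2 ms
Processing delay = 0.1 ms
Total one-way latency = 28.3 ms


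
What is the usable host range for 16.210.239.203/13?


Network: 16.208.0.0
Broadcast: 16.215.255.255
First usable = network + 1
Last usable = broadcast - 1
Range: 16.208.0.1 to 16.215.255.254


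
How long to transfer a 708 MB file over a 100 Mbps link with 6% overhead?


Effective throughput = 100 * (1 - 6/100) = 94 Mbps
File size in Mb = 708 * 8 = 5664 Mb
Time = 5664 / 94
Time = 60.2553 seconds


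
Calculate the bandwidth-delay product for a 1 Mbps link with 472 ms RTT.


BDP = bandwidth * RTT
= 1 Mbps * 472 ms
= 1 * 1e6 * 472 / 1000 bits
= 472000 bits
= 59000 bytes
= 57.6172 KB
BDP = 472000 bits (59000 bytes)


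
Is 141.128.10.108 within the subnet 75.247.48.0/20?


Subnet network: 75.247.48.0
Test IP AND mask: 141.128.0.0
No, 141.128.10.108 is not in 75.247.48.0/20


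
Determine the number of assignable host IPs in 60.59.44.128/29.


Host bits = 32 - 29 = 3
Total addresses = 2^3 = 8
Usable = total - 2 (network and broadcast)
Usable hosts: 6


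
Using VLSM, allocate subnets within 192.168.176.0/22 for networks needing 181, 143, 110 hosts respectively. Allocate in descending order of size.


181 hosts -> /24 (254 usable): 192.168.176.0/24
143 hosts -> /24 (254 usable): 192.168.177.0/24
110 hosts -> /25 (126 usable): 192.168.178.0/25
Allocation: 192.168.176.0/24 (181 hosts, 254 usable); 192.168.177.0/24 (143 hosts, 254 usable); 192.168.178.0/25 (110 hosts, 126 usable)


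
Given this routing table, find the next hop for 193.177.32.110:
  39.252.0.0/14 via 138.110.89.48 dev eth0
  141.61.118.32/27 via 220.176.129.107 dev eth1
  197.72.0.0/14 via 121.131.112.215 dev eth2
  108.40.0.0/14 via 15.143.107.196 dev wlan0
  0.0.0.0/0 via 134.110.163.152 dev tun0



Longest prefix match for 193.177.32.110:
  /14 39.252.0.0: no
  /27 141.61.118.32: no
  /14 197.72.0.0: no
  /14 108.40.0.0: no
  /0 0.0.0.0: MATCH
Selected: next-hop 134.110.163.152 via tun0 (matched /0)


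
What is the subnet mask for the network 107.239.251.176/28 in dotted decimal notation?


/28 means 28 network bits, 4 host bits
Binary: 11111111111111111111111111110000
Mask: 255.255.255.240


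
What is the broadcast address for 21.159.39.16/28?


Network: 21.159.39.16/28
Host bits = 4
Set all host bits to 1:
Broadcast: 21.159.39.31


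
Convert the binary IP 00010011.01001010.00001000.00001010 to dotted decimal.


00010011 = 19
01001010 = 74
00001000 = 8
00001010 = 10
IP: 19.74.8.10


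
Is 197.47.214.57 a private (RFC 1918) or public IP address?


RFC 1918 private ranges:
  10.0.0.0/8 (10.0.0.0 - 10.255.255.255)
  172.16.0.0/12 (172.16.0.0 - 172.31.255.255)
  192.168.0.0/16 (192.168.0.0 - 192.168.255.255)
Public (not in any RFC 1918 range)


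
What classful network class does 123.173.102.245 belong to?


First octet: 123
Binary: 01111011
0xxxxxxx -> Class A (1-126)
Class A, default mask 255.0.0.0 (/8)


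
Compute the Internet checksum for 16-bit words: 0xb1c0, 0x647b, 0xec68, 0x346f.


Sum all words (with carry folding):
+ 0xb1c0 = 0xb1c0
+ 0x647b = 0x163c
+ 0xec68 = 0x02a5
+ 0x346f = 0x3714
One's complement: ~0x3714
Checksum = 0xc8eb


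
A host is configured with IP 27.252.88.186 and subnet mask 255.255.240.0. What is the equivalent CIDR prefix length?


Binary: 11111111.11111111.11110000.00000000
Count leading 1s
Prefix: /20


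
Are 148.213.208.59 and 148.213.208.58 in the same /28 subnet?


Mask: 255.255.255.240
148.213.208.59 AND mask = 148.213.208.48
148.213.208.58 AND mask = 148.213.208.48
Yes, same subnet (148.213.208.48)


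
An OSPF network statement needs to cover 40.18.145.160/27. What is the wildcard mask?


Subnet mask: 255.255.255.224
Wildcard = 255.255.255.255 - subnet mask
255 - 255 = 0
255 - 255 = 0
255 - 255 = 0
255 - 224 = 31
Wildcard: 0.0.0.31


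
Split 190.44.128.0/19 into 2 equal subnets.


New prefix = 19 + 1 = 20
Each subnet has 4096 addresses
  190.44.128.0/20
  190.44.144.0/20
Subnets: 190.44.128.0/20, 190.44.144.0/20


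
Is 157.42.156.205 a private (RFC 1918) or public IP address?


RFC 1918 private ranges:
  10.0.0.0/8 (10.0.0.0 - 10.255.255.255)
  172.16.0.0/12 (172.16.0.0 - 172.31.255.255)
  192.168.0.0/16 (192.168.0.0 - 192.168.255.255)
Public (not in any RFC 1918 range)


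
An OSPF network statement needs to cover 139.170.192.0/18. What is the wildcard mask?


Subnet mask: 255.255.192.0
Wildcard = 255.255.255.255 - subnet mask
255 - 255 = 0
255 - 255 = 0
255 - 192 = 63
255 - 0 = 255
Wildcard: 0.0.63.255


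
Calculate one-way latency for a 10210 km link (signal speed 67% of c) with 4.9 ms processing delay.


Speed = 0.67 * 3e5 km/s = 201000 km/s
Propagation delay = 10210 / 201000 = 0.0508 s = 50.796 ms
Processing delay = 4.9 ms
Total one-way latency = 55.696 ms


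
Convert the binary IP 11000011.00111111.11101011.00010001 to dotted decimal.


11000011 = 195
00111111 = 63
11101011 = 235
00010001 = 17
IP: 195.63.235.17


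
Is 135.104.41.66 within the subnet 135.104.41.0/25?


Subnet network: 135.104.41.0
Test IP AND mask: 135.104.41.0
Yes, 135.104.41.66 is in 135.104.41.0/25


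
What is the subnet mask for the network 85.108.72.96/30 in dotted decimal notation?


/30 means 30 network bits, 2 host bits
Binary: 11111111111111111111111111111100
Mask: 255.255.255.252


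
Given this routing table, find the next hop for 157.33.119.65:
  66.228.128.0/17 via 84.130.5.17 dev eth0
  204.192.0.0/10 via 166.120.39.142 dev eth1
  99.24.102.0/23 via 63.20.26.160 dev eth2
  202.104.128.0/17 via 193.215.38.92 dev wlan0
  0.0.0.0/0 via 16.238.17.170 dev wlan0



Longest prefix match for 157.33.119.65:
  /17 66.228.128.0: no
  /10 204.192.0.0: no
  /23 99.24.102.0: no
  /17 202.104.128.0: no
  /0 0.0.0.0: MATCH
Selected: next-hop 16.238.17.170 via wlan0 (matched /0)


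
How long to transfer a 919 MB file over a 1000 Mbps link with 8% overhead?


Effective throughput = 1000 * (1 - 8/100) = 920 Mbps
File size in Mb = 919 * 8 = 7352 Mb
Time = 7352 / 920
Time = 7.9913 seconds


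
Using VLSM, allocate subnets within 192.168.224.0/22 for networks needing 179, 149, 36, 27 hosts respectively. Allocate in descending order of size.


179 hosts -> /24 (254 usable): 192.168.224.0/24
149 hosts -> /24 (254 usable): 192.168.225.0/24
36 hosts -> /26 (62 usable): 192.168.226.0/26
27 hosts -> /27 (30 usable): 192.168.226.64/27
Allocation: 192.168.224.0/24 (179 hosts, 254 usable); 192.168.225.0/24 (149 hosts, 254 usable); 192.168.226.0/26 (36 hosts, 62 usable); 192.168.226.64/27 (27 hosts, 30 usable)


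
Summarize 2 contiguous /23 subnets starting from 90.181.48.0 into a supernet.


Original prefix: /23
Number of subnets: 2 = 2^1
New prefix = 23 - 1 = 22
Supernet: 90.181.48.0/22


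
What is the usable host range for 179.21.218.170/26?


Network: 179.21.218.128
Broadcast: 179.21.218.191
First usable = network + 1
Last usable = broadcast - 1
Range: 179.21.218.129 to 179.21.218.190


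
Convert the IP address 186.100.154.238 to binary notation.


186 = 10111010
100 = 01100100
154 = 10011010
238 = 11101110
Binary: 10111010.01100100.10011010.11101110


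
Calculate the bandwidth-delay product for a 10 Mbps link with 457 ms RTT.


BDP = bandwidth * RTT
= 10 Mbps * 457 ms
= 10 * 1e6 * 457 / 1000 bits
= 4570000 bits
= 571250 bytes
= 557.8613 KB
BDP = 4570000 bits (571250 bytes)


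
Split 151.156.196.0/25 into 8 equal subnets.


New prefix = 25 + 3 = 28
Each subnet has 16 addresses
  151.156.196.0/28
  151.156.196.16/28
  151.156.196.32/28
  151.156.196.48/28
  151.156.196.64/28
  151.156.196.80/28
  151.156.196.96/28
  151.156.196.112/28
Subnets: 151.156.196.0/28, 151.156.196.16/28, 151.156.196.32/28, 151.156.196.48/28, 151.156.196.64/28, 151.156.196.80/28, 151.156.196.96/28, 151.156.196.112/28


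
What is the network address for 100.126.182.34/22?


IP:   01100100.01111110.10110110.00100010
Mask: 11111111.11111111.11111100.00000000
AND operation:
Net:  01100100.01111110.10110100.00000000
Network: 100.126.180.0/22


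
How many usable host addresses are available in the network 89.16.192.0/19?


Host bits = 32 - 19 = 13
Total addresses = 2^13 = 8192
Usable = total - 2 (network and broadcast)
Usable hosts: 8190


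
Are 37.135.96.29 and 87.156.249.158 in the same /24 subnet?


Mask: 255.255.255.0
37.135.96.29 AND mask = 37.135.96.0
87.156.249.158 AND mask = 87.156.249.0
No, different subnets (37.135.96.0 vs 87.156.249.0)


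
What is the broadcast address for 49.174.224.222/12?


Network: 49.160.0.0/12
Host bits = 20
Set all host bits to 1:
Broadcast: 49.175.255.255


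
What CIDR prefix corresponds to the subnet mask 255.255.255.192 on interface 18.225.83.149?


Binary: 11111111.11111111.11111111.11000000
Count leading 1s
Prefix: /26


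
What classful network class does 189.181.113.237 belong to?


First octet: 189
Binary: 10111101
10xxxxxx -> Class B (128-191)
Class B, default mask 255.255.0.0 (/16)


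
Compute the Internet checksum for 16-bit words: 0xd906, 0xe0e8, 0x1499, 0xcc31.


Sum all words (with carry folding):
+ 0xd906 = 0xd906
+ 0xe0e8 = 0xb9ef
+ 0x1499 = 0xce88
+ 0xcc31 = 0x9aba
One's complement: ~0x9aba
Checksum = 0x6545


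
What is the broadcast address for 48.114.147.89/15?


Network: 48.114.0.0/15
Host bits = 17
Set all host bits to 1:
Broadcast: 48.115.255.255


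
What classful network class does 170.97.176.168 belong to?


First octet: 170
Binary: 10101010
10xxxxxx -> Class B (128-191)
Class B, default mask 255.255.0.0 (/16)


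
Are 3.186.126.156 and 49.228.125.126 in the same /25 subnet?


Mask: 255.255.255.128
3.186.126.156 AND mask = 3.186.126.128
49.228.125.126 AND mask = 49.228.125.0
No, different subnets (3.186.126.128 vs 49.228.125.0)


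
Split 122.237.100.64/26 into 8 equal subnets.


New prefix = 26 + 3 = 29
Each subnet has 8 addresses
  122.237.100.64/29
  122.237.100.72/29
  122.237.100.80/29
  122.237.100.88/29
  122.237.100.96/29
  122.237.100.104/29
  122.237.100.112/29
  122.237.100.120/29
Subnets: 122.237.100.64/29, 122.237.100.72/29, 122.237.100.80/29, 122.237.100.88/29, 122.237.100.96/29, 122.237.100.104/29, 122.237.100.112/29, 122.237.100.120/29


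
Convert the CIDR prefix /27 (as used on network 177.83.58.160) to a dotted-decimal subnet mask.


/27 means 27 network bits, 5 host bits
Binary: 11111111111111111111111111100000
Mask: 255.255.255.224


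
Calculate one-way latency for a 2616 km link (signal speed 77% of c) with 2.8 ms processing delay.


Speed = 0.77 * 3e5 km/s = 231000 km/s
Propagation delay = 2616 / 231000 = 0.0113 s = 11.3247 ms
Processing delay = 2.8 ms
Total one-way latency = 14.1247 ms


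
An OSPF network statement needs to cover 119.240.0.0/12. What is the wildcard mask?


Subnet mask: 255.240.0.0
Wildcard = 255.255.255.255 - subnet mask
255 - 255 = 0
255 - 240 = 15
255 - 0 = 255
255 - 0 = 255
Wildcard: 0.15.255.255


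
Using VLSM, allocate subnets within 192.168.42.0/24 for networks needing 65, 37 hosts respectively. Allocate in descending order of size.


65 hosts -> /25 (126 usable): 192.168.42.0/25
37 hosts -> /26 (62 usable): 192.168.42.128/26
Allocation: 192.168.42.0/25 (65 hosts, 126 usable); 192.168.42.128/26 (37 hosts, 62 usable)


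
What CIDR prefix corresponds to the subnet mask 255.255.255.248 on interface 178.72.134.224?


Binary: 11111111.11111111.11111111.11111000
Count leading 1s
Prefix: /29


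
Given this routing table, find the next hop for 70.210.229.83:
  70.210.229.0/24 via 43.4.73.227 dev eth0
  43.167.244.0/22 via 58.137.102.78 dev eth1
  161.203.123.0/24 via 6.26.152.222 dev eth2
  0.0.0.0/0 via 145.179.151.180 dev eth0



Longest prefix match for 70.210.229.83:
  /24 70.210.229.0: MATCH
  /22 43.167.244.0: no
  /24 161.203.123.0: no
  /0 0.0.0.0: MATCH
Selected: next-hop 43.4.73.227 via eth0 (matched /24)


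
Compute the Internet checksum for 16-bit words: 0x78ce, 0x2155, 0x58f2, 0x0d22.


Sum all words (with carry folding):
+ 0x78ce = 0x78ce
+ 0x2155 = 0x9a23
+ 0x58f2 = 0xf315
+ 0x0d22 = 0x0038
One's complement: ~0x0038
Checksum = 0xffc7


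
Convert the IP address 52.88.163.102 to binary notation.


52 = 00110100
88 = 01011000
163 = 10100011
102 = 01100110
Binary: 00110100.01011000.10100011.01100110


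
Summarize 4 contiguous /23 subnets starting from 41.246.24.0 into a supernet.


Original prefix: /23
Number of subnets: 4 = 2^2
New prefix = 23 - 2 = 21
Supernet: 41.246.24.0/21


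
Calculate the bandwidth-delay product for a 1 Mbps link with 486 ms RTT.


BDP = bandwidth * RTT
= 1 Mbps * 486 ms
= 1 * 1e6 * 486 / 1000 bits
= 486000 bits
= 60750 bytes
= 59.3262 KB
BDP = 486000 bits (60750 bytes)


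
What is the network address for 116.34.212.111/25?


IP:   01110100.00100010.11010100.01101111
Mask: 11111111.11111111.11111111.10000000
AND operation:
Net:  01110100.00100010.11010100.00000000
Network: 116.34.212.0/25


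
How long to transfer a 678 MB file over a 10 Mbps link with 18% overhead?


Effective throughput = 10 * (1 - 18/100) = 8.2 Mbps
File size in Mb = 678 * 8 = 5424 Mb
Time = 5424 / 8.2
Time = 661.4634 seconds


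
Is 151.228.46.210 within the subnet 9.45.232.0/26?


Subnet network: 9.45.232.0
Test IP AND mask: 151.228.46.192
No, 151.228.46.210 is not in 9.45.232.0/26


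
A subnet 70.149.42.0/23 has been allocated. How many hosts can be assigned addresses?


Host bits = 32 - 23 = 9
Total addresses = 2^9 = 512
Usable = total - 2 (network and broadcast)
Usable hosts: 510


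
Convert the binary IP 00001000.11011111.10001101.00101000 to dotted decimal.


00001000 = 8
11011111 = 223
10001101 = 141
00101000 = 40
IP: 8.223.141.40


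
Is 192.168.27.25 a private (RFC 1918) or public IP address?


RFC 1918 private ranges:
  10.0.0.0/8 (10.0.0.0 - 10.255.255.255)
  172.16.0.0/12 (172.16.0.0 - 172.31.255.255)
  192.168.0.0/16 (192.168.0.0 - 192.168.255.255)
Private (in 192.168.0.0/16)


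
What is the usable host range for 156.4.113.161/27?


Network: 156.4.113.160
Broadcast: 156.4.113.191
First usable = network + 1
Last usable = broadcast - 1
Range: 156.4.113.161 to 156.4.113.190


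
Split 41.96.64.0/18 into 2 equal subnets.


New prefix = 18 + 1 = 19
Each subnet has 8192 addresses
  41.96.64.0/19
  41.96.96.0/19
Subnets: 41.96.64.0/19, 41.96.96.0/19


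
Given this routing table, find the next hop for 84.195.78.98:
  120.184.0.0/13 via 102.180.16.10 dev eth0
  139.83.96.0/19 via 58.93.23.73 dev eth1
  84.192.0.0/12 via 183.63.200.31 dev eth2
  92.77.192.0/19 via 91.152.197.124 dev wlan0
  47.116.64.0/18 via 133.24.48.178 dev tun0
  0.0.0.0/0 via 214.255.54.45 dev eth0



Longest prefix match for 84.195.78.98:
  /13 120.184.0.0: no
  /19 139.83.96.0: no
  /12 84.192.0.0: MATCH
  /19 92.77.192.0: no
  /18 47.116.64.0: no
  /0 0.0.0.0: MATCH
Selected: next-hop 183.63.200.31 via eth2 (matched /12)


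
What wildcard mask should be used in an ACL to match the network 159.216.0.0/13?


Subnet mask: 255.248.0.0
Wildcard = 255.255.255.255 - subnet mask
255 - 255 = 0
255 - 248 = 7
255 - 0 = 255
255 - 0 = 255
Wildcard: 0.7.255.255


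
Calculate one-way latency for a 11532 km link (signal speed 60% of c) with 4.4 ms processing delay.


Speed = 0.6 * 3e5 km/s = 180000 km/s
Propagation delay = 11532 / 180000 = 0.0641 s = 64.0667 ms
Processing delay = 4.4 ms
Total one-way latency = 68.4667 ms


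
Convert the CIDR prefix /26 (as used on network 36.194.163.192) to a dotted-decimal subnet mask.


/26 means 26 network bits, 6 host bits
Binary: 11111111111111111111111111000000
Mask: 255.255.255.192


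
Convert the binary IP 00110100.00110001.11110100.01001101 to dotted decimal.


00110100 = 52
00110001 = 49
11110100 = 244
01001101 = 77
IP: 52.49.244.77


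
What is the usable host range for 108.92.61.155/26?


Network: 108.92.61.128
Broadcast: 108.92.61.191
First usable = network + 1
Last usable = broadcast - 1
Range: 108.92.61.129 to 108.92.61.190


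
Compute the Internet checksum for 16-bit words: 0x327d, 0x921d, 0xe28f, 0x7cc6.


Sum all words (with carry folding):
+ 0x327d = 0x327d
+ 0x921d = 0xc49a
+ 0xe28f = 0xa72a
+ 0x7cc6 = 0x23f1
One's complement: ~0x23f1
Checksum = 0xdc0e


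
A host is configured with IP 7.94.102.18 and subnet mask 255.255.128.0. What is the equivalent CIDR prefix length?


Binary: 11111111.11111111.10000000.00000000
Count leading 1s
Prefix: /17


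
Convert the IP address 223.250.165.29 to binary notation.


223 = 11011111
250 = 11111010
165 = 10100101
29 = 00011101
Binary: 11011111.11111010.10100101.00011101


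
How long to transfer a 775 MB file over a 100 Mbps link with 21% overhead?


Effective throughput = 100 * (1 - 21/100) = 79 Mbps
File size in Mb = 775 * 8 = 6200 Mb
Time = 6200 / 79
Time = 78.481 seconds


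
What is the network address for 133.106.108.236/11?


IP:   10000101.01101010.01101100.11101100
Mask: 11111111.11100000.00000000.00000000
AND operation:
Net:  10000101.01100000.00000000.00000000
Network: 133.96.0.0/11


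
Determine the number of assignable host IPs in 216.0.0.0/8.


Host bits = 32 - 8 = 24
Total addresses = 2^24 = 16777216
Usable = total - 2 (network and broadcast)
Usable hosts: 16777214


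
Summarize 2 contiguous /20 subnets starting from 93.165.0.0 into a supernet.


Original prefix: /20
Number of subnets: 2 = 2^1
New prefix = 20 - 1 = 19
Supernet: 93.165.0.0/19


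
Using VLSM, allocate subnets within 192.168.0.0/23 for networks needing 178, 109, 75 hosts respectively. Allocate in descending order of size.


178 hosts -> /24 (254 usable): 192.168.0.0/24
109 hosts -> /25 (126 usable): 192.168.1.0/25
75 hosts -> /25 (126 usable): 192.168.1.128/25
Allocation: 192.168.0.0/24 (178 hosts, 254 usable); 192.168.1.0/25 (109 hosts, 126 usable); 192.168.1.128/25 (75 hosts, 126 usable)


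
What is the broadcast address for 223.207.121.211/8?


Network: 223.0.0.0/8
Host bits = 24
Set all host bits to 1:
Broadcast: 223.255.255.255


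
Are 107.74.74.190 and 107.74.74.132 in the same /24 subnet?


Mask: 255.255.255.0
107.74.74.190 AND mask = 107.74.74.0
107.74.74.132 AND mask = 107.74.74.0
Yes, same subnet (107.74.74.0)


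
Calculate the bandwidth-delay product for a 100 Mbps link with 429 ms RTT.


BDP = bandwidth * RTT
= 100 Mbps * 429 ms
= 100 * 1e6 * 429 / 1000 bits
= 42900000 bits
= 5362500 bytes
= 5236.8164 KB
BDP = 42900000 bits (5362500 bytes)


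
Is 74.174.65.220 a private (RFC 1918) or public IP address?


RFC 1918 private ranges:
  10.0.0.0/8 (10.0.0.0 - 10.255.255.255)
  172.16.0.0/12 (172.16.0.0 - 172.31.255.255)
  192.168.0.0/16 (192.168.0.0 - 192.168.255.255)
Public (not in any RFC 1918 range)


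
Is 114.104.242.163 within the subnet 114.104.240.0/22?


Subnet network: 114.104.240.0
Test IP AND mask: 114.104.240.0
Yes, 114.104.242.163 is in 114.104.240.0/22


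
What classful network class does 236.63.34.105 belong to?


First octet: 236
Binary: 11101100
1110xxxx -> Class D (224-239)
Class D (multicast), default mask N/A


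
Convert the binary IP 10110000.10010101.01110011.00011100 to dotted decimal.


10110000 = 176
10010101 = 149
01110011 = 115
00011100 = 28
IP: 176.149.115.28


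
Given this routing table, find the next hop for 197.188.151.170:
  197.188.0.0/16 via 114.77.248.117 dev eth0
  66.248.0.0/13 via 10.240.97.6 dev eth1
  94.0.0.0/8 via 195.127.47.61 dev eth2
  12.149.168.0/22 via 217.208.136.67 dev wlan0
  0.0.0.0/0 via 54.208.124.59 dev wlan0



Longest prefix match for 197.188.151.170:
  /16 197.188.0.0: MATCH
  /13 66.248.0.0: no
  /8 94.0.0.0: no
  /22 12.149.168.0: no
  /0 0.0.0.0: MATCH
Selected: next-hop 114.77.248.117 via eth0 (matched /16)


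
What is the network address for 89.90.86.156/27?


IP:   01011001.01011010.01010110.10011100
Mask: 11111111.11111111.11111111.11100000
AND operation:
Net:  01011001.01011010.01010110.10000000
Network: 89.90.86.128/27


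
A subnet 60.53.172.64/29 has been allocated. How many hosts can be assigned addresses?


Host bits = 32 - 29 = 3
Total addresses = 2^3 = 8
Usable = total - 2 (network and broadcast)
Usable hosts: 6


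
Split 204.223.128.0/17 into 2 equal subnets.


New prefix = 17 + 1 = 18
Each subnet has 16384 addresses
  204.223.128.0/18
  204.223.192.0/18
Subnets: 204.223.128.0/18, 204.223.192.0/18


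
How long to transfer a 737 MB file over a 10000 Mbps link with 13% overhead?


Effective throughput = 10000 * (1 - 13/100) = 8700 Mbps
File size in Mb = 737 * 8 = 5896 Mb
Time = 5896 / 8700
Time = 0.6777 seconds


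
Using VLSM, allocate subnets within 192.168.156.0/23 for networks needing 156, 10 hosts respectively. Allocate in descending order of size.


156 hosts -> /24 (254 usable): 192.168.156.0/24
10 hosts -> /28 (14 usable): 192.168.157.0/28
Allocation: 192.168.156.0/24 (156 hosts, 254 usable); 192.168.157.0/28 (10 hosts, 14 usable)


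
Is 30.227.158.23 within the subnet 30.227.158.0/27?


Subnet network: 30.227.158.0
Test IP AND mask: 30.227.158.0
Yes, 30.227.158.23 is in 30.227.158.0/27


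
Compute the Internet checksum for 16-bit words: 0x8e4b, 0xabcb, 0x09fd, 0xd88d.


Sum all words (with carry folding):
+ 0x8e4b = 0x8e4b
+ 0xabcb = 0x3a17
+ 0x09fd = 0x4414
+ 0xd88d = 0x1ca2
One's complement: ~0x1ca2
Checksum = 0xe35d


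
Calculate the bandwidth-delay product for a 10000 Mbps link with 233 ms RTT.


BDP = bandwidth * RTT
= 10000 Mbps * 233 ms
= 10000 * 1e6 * 233 / 1000 bits
= 2330000000 bits
= 291250000 bytes
= 284423.8281 KB
BDP = 2330000000 bits (291250000 bytes)


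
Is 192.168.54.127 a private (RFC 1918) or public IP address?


RFC 1918 private ranges:
  10.0.0.0/8 (10.0.0.0 - 10.255.255.255)
  172.16.0.0/12 (172.16.0.0 - 172.31.255.255)
  192.168.0.0/16 (192.168.0.0 - 192.168.255.255)
Private (in 192.168.0.0/16)


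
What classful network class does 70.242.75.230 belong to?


First octet: 70
Binary: 01000110
0xxxxxxx -> Class A (1-126)
Class A, default mask 255.0.0.0 (/8)


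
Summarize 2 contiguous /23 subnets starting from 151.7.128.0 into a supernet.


Original prefix: /23
Number of subnets: 2 = 2^1
New prefix = 23 - 1 = 22
Supernet: 151.7.128.0/22


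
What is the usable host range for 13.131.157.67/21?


Network: 13.131.152.0
Broadcast: 13.131.159.255
First usable = network + 1
Last usable = broadcast - 1
Range: 13.131.152.1 to 13.131.159.254


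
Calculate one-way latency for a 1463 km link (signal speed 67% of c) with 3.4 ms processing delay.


Speed = 0.67 * 3e5 km/s = 201000 km/s
Propagation delay = 1463 / 201000 = 0.0073 s = 7.2786 ms
Processing delay = 3.4 ms
Total one-way latency = 10.6786 ms


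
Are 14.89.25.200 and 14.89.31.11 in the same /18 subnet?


Mask: 255.255.192.0
14.89.25.200 AND mask = 14.89.0.0
14.89.31.11 AND mask = 14.89.0.0
Yes, same subnet (14.89.0.0)


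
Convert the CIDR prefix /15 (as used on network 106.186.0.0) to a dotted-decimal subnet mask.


/15 means 15 network bits, 17 host bits
Binary: 11111111111111100000000000000000
Mask: 255.254.0.0


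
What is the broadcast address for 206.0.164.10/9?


Network: 206.0.0.0/9
Host bits = 23
Set all host bits to 1:
Broadcast: 206.127.255.255


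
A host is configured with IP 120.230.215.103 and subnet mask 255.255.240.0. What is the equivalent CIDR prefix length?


Binary: 11111111.11111111.11110000.00000000
Count leading 1s
Prefix: /20


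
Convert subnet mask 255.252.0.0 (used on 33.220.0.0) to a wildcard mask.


Subnet mask: 255.252.0.0
Wildcard = 255.255.255.255 - subnet mask
255 - 255 = 0
255 - 252 = 3
255 - 0 = 255
255 - 0 = 255
Wildcard: 0.3.255.255


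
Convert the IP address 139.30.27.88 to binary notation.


139 = 10001011
30 = 00011110
27 = 00011011
88 = 01011000
Binary: 10001011.00011110.00011011.01011000


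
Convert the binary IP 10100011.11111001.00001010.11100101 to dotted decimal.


10100011 = 163
11111001 = 249
00001010 = 10
11100101 = 229
IP: 163.249.10.229


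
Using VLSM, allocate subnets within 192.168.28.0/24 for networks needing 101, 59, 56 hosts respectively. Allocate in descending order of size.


101 hosts -> /25 (126 usable): 192.168.28.0/25
59 hosts -> /26 (62 usable): 192.168.28.128/26
56 hosts -> /26 (62 usable): 192.168.28.192/26
Allocation: 192.168.28.0/25 (101 hosts, 126 usable); 192.168.28.128/26 (59 hosts, 62 usable); 192.168.28.192/26 (56 hosts, 62 usable)


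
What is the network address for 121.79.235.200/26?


IP:   01111001.01001111.11101011.11001000
Mask: 11111111.11111111.11111111.11000000
AND operation:
Net:  01111001.01001111.11101011.11000000
Network: 121.79.235.192/26


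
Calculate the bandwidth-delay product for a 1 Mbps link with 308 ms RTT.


BDP = bandwidth * RTT
= 1 Mbps * 308 ms
= 1 * 1e6 * 308 / 1000 bits
= 308000 bits
= 38500 bytes
= 37.5977 KB
BDP = 308000 bits (38500 bytes)


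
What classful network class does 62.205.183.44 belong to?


First octet: 62
Binary: 00111110
0xxxxxxx -> Class A (1-126)
Class A, default mask 255.0.0.0 (/8)


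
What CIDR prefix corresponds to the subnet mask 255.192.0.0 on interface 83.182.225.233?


Binary: 11111111.11000000.00000000.00000000
Count leading 1s
Prefix: /10


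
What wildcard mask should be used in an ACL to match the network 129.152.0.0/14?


Subnet mask: 255.252.0.0
Wildcard = 255.255.255.255 - subnet mask
255 - 255 = 0
255 - 252 = 3
255 - 0 = 255
255 - 0 = 255
Wildcard: 0.3.255.255


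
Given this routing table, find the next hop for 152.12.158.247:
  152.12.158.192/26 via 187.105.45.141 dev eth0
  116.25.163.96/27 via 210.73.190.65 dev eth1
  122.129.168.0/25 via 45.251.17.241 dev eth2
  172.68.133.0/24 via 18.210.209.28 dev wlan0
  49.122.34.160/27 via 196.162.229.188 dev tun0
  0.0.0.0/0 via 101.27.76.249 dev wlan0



Longest prefix match for 152.12.158.247:
  /26 152.12.158.192: MATCH
  /27 116.25.163.96: no
  /25 122.129.168.0: no
  /24 172.68.133.0: no
  /27 49.122.34.160: no
  /0 0.0.0.0: MATCH
Selected: next-hop 187.105.45.141 via eth0 (matched /26)


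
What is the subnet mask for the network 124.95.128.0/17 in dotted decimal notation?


/17 means 17 network bits, 15 host bits
Binary: 11111111111111111000000000000000
Mask: 255.255.128.0


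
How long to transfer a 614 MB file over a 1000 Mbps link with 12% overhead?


Effective throughput = 1000 * (1 - 12/100) = 880 Mbps
File size in Mb = 614 * 8 = 4912 Mb
Time = 4912 / 880
Time = 5.5818 seconds


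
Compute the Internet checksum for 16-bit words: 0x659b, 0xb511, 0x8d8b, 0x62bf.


Sum all words (with carry folding):
+ 0x659b = 0x659b
+ 0xb511 = 0x1aad
+ 0x8d8b = 0xa838
+ 0x62bf = 0x0af8
One's complement: ~0x0af8
Checksum = 0xf507


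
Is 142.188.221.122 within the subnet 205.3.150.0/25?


Subnet network: 205.3.150.0
Test IP AND mask: 142.188.221.0
No, 142.188.221.122 is not in 205.3.150.0/25


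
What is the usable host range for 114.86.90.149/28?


Network: 114.86.90.144
Broadcast: 114.86.90.159
First usable = network + 1
Last usable = broadcast - 1
Range: 114.86.90.145 to 114.86.90.158


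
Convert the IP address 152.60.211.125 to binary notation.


152 = 10011000
60 = 00111100
211 = 11010011
125 = 01111101
Binary: 10011000.00111100.11010011.01111101


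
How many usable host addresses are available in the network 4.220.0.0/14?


Host bits = 32 - 14 = 18
Total addresses = 2^18 = 262144
Usable = total - 2 (network and broadcast)
Usable hosts: 262142


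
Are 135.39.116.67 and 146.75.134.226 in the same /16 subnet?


Mask: 255.255.0.0
135.39.116.67 AND mask = 135.39.0.0
146.75.134.226 AND mask = 146.75.0.0
No, different subnets (135.39.0.0 vs 146.75.0.0)


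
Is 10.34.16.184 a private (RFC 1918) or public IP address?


RFC 1918 private ranges:
  10.0.0.0/8 (10.0.0.0 - 10.255.255.255)
  172.16.0.0/12 (172.16.0.0 - 172.31.255.255)
  192.168.0.0/16 (192.168.0.0 - 192.168.255.255)
Private (in 10.0.0.0/8)


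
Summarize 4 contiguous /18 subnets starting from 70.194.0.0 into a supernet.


Original prefix: /18
Number of subnets: 4 = 2^2
New prefix = 18 - 2 = 16
Supernet: 70.194.0.0/16


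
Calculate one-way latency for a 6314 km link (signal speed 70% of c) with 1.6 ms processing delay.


Speed = 0.7 * 3e5 km/s = 210000 km/s
Propagation delay = 6314 / 210000 = 0.0301 s = 30.0667 ms
Processing delay = 1.6 ms
Total one-way latency = 31.6667 ms


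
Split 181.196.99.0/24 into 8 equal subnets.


New prefix = 24 + 3 = 27
Each subnet has 32 addresses
  181.196.99.0/27
  181.196.99.32/27
  181.196.99.64/27
  181.196.99.96/27
  181.196.99.128/27
  181.196.99.160/27
  181.196.99.192/27
  181.196.99.224/27
Subnets: 181.196.99.0/27, 181.196.99.32/27, 181.196.99.64/27, 181.196.99.96/27, 181.196.99.128/27, 181.196.99.160/27, 181.196.99.192/27, 181.196.99.224/27


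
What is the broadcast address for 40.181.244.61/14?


Network: 40.180.0.0/14
Host bits = 18
Set all host bits to 1:
Broadcast: 40.183.255.255


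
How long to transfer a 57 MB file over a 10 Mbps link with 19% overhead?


Effective throughput = 10 * (1 - 19/100) = 8.1 Mbps
File size in Mb = 57 * 8 = 456 Mb
Time = 456 / 8.1
Time = 56.2963 seconds


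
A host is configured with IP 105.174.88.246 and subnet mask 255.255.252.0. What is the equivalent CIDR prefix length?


Binary: 11111111.11111111.11111100.00000000
Count leading 1s
Prefix: /22


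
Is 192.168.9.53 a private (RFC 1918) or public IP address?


RFC 1918 private ranges:
  10.0.0.0/8 (10.0.0.0 - 10.255.255.255)
  172.16.0.0/12 (172.16.0.0 - 172.31.255.255)
  192.168.0.0/16 (192.168.0.0 - 192.168.255.255)
Private (in 192.168.0.0/16)


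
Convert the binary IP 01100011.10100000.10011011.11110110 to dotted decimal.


01100011 = 99
10100000 = 160
10011011 = 155
11110110 = 246
IP: 99.160.155.246


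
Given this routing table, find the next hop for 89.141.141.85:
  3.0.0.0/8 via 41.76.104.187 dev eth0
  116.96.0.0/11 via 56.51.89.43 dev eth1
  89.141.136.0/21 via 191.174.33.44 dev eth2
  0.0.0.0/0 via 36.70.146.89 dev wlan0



Longest prefix match for 89.141.141.85:
  /8 3.0.0.0: no
  /11 116.96.0.0: no
  /21 89.141.136.0: MATCH
  /0 0.0.0.0: MATCH
Selected: next-hop 191.174.33.44 via eth2 (matched /21)


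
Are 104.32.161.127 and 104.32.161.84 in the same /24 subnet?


Mask: 255.255.255.0
104.32.161.127 AND mask = 104.32.161.0
104.32.161.84 AND mask = 104.32.161.0
Yes, same subnet (104.32.161.0)


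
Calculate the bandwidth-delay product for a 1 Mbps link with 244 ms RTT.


BDP = bandwidth * RTT
= 1 Mbps * 244 ms
= 1 * 1e6 * 244 / 1000 bits
= 244000 bits
= 30500 bytes
= 29.7852 KB
BDP = 244000 bits (30500 bytes)


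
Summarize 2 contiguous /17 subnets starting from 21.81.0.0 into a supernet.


Original prefix: /17
Number of subnets: 2 = 2^1
New prefix = 17 - 1 = 16
Supernet: 21.81.0.0/16


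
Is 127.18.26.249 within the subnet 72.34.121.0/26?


Subnet network: 72.34.121.0
Test IP AND mask: 127.18.26.192
No, 127.18.26.249 is not in 72.34.121.0/26
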